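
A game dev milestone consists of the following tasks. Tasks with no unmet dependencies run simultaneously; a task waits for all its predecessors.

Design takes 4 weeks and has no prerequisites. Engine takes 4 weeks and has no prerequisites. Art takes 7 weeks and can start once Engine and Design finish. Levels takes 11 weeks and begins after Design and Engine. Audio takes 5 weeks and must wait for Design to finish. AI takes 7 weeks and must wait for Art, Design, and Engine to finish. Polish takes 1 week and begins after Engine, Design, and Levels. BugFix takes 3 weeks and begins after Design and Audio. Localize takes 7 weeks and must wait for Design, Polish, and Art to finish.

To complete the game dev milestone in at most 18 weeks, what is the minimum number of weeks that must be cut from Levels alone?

5

Current finish: 23 weeks; target: 18.
Levels is on every critical path, so each week cut from Levels cuts the finish by one (this holds down to a finish of 18).
Need 23 − 18 = 5 weeks off Levels → Levels becomes 6 weeks, finish becomes 18.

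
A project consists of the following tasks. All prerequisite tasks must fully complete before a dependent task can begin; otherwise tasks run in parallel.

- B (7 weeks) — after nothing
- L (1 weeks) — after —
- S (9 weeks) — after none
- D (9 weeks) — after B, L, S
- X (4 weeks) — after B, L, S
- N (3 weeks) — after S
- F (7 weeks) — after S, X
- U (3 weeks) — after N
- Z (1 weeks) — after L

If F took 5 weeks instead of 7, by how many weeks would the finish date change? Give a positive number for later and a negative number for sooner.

The binding path is S→X→F = 9+4+7 = 20; finish at 20 weeks.
F is on the critical path; changing it to 5 makes that path 18 weeks.
The binding chain switches to S→D = 9+9 = 18; finish 18 weeks.
Change in finish: 18 − 20 = -2 weeks.

-2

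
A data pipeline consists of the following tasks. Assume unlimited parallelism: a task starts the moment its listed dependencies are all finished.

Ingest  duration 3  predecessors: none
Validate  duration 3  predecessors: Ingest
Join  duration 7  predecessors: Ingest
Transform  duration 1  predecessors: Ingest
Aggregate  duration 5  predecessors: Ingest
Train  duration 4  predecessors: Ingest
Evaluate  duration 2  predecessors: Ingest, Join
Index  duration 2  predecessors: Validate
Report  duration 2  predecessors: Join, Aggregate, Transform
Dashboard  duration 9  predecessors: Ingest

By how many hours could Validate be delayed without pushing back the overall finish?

4

Critical path: Ingest→Join→Evaluate = 3+7+2 = 12, so the finish is 12 hours.
The longest chain containing Validate totals 8 hours.
So Validate can slip 10 − 6 = 4 hours.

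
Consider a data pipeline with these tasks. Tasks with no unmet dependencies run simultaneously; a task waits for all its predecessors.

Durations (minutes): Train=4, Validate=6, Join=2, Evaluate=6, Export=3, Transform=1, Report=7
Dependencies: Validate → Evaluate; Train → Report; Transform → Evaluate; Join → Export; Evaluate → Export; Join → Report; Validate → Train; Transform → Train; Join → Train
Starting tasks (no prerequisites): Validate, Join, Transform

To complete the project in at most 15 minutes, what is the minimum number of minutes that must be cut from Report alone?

Current finish: 17 minutes; target: 15.
Report is on every critical path, so each minute cut from Report cuts the finish by one (this holds down to a finish of 15).
Need 17 − 15 = 2 minutes off Report → Report becomes 5 minutes, finish becomes 15.

2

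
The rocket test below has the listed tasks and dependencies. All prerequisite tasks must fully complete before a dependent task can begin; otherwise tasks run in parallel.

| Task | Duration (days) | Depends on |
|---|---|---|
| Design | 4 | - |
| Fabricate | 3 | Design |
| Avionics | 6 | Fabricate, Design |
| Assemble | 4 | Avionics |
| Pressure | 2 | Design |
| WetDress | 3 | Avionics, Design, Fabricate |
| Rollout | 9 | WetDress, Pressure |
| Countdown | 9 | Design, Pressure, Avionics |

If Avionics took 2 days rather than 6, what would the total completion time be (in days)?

Actual critical path: Design→Fabricate→Avionics→WetDress→Rollout = 4+3+6+3+9 = 25 ⇒ 25 days.
Avionics is on the critical path; changing it to 2 makes that path 21 days.
That remains the longest chain; total 21 days.

21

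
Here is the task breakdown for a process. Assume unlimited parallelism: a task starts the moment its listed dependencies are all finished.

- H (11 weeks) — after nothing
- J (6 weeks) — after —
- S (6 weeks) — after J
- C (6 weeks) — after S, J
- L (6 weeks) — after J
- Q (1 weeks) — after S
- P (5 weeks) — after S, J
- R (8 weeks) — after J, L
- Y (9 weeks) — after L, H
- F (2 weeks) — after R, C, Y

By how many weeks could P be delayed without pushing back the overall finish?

6

Critical path: J→L→Y→F = 6+6+9+2 = 23, so the finish is 23 weeks.
The longest chain containing P totals 17 weeks.
Float = 23 − 17 = 6.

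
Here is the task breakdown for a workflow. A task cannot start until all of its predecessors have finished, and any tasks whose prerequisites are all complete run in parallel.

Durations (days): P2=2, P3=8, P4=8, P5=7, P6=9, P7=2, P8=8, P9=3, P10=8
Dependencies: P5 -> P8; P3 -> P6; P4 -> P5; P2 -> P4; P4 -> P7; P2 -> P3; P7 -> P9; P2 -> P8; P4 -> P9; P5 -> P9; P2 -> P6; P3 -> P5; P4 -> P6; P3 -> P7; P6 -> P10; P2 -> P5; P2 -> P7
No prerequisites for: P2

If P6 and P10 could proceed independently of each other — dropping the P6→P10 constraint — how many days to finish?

Original critical path: P2→P3→P6→P10 = 2+8+9+8 = 27 ⇒ 27 days.
Without P6→P10, P10's earliest start moves from 19 to 0.
New critical path: P2→P3→P5→P8 = 2+8+7+8 = 25 ⇒ 25 days.

25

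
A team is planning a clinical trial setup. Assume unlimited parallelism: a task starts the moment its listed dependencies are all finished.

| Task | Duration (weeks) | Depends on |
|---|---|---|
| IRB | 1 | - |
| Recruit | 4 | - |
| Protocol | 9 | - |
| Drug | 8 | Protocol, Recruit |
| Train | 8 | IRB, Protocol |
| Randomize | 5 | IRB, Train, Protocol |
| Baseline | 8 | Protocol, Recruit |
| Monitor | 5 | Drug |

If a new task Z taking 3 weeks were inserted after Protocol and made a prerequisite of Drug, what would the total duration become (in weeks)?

Originally the project takes 22 weeks.
With Z inserted, Drug now waits for max(Protocol, Recruit, Z).
New critical path: Protocol→Z→Drug→Monitor = 9+3+8+5 = 25 ⇒ 25 weeks.

25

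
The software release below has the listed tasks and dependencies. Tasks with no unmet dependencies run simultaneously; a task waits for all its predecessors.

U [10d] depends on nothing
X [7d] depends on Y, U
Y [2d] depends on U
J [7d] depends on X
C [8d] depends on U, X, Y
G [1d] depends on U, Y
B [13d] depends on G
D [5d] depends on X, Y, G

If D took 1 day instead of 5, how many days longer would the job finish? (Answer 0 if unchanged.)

0

Actual critical path: U→Y→X→C = 10+2+7+8 = 27 ⇒ 27 days.
D has 3 days of float (longest path through it is 24).
The critical path is still U→Y→X→C; finish is now 27 days.
Change in finish: 27 − 27 = +0 days.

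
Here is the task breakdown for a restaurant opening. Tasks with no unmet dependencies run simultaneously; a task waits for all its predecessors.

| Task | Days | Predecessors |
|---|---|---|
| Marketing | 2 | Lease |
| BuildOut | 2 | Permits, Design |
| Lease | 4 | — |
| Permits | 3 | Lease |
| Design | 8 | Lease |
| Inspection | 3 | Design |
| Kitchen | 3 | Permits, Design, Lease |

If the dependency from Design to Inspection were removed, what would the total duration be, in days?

With the dependency in place, Lease→Design→Kitchen = 4+8+3 = 15 sets the finish at 15 days.
Without Design→Inspection, Inspection's earliest start moves from 12 to 0.
The longest chain is now Lease→Design→Kitchen = 4+8+3 = 15, so the job takes 15 days.

15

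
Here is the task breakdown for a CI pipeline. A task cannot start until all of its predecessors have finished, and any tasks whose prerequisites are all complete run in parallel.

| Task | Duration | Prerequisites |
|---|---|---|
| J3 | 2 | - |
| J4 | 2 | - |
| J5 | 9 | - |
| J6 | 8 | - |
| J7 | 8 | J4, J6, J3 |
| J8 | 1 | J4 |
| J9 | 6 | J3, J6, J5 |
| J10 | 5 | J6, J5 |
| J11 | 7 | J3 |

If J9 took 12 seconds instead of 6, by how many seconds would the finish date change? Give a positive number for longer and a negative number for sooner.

5

Actual critical path: J6→J7 = 8+8 = 16 ⇒ 16 seconds.
J9 has 1 second of float (longest path through it is 15).
Now J5→J9 = 9+12 = 21 is longest, so the finish becomes 21 seconds.
Change in finish: 21 − 16 = +5 seconds.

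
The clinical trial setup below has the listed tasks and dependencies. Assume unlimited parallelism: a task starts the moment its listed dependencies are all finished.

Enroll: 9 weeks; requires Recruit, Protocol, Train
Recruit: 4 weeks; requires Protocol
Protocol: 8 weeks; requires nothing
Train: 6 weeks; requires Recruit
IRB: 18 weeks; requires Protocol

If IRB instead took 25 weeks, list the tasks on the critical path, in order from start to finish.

Protocol, IRB

The binding path is Protocol→Recruit→Train→Enroll = 8+4+6+9 = 27; finish at 27 weeks.
IRB is off the critical path — its longest chain is 26 weeks, giving 1 of slack.
Now Protocol→IRB = 8+25 = 33 is longest, so the finish becomes 33 weeks.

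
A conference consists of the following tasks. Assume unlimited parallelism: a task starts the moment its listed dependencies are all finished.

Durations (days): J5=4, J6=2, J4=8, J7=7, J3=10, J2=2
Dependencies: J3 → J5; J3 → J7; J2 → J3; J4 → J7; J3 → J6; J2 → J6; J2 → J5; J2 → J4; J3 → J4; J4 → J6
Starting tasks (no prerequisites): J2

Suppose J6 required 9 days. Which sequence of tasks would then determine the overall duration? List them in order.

Actual critical path: J2→J3→J4→J7 = 2+10+8+7 = 27 ⇒ 27 days.
J6 has 5 days of float (longest path through it is 22).
New critical path: J2→J3→J4→J6 = 2+10+8+9 = 29 ⇒ 29 days.

J2, J3, J4, J6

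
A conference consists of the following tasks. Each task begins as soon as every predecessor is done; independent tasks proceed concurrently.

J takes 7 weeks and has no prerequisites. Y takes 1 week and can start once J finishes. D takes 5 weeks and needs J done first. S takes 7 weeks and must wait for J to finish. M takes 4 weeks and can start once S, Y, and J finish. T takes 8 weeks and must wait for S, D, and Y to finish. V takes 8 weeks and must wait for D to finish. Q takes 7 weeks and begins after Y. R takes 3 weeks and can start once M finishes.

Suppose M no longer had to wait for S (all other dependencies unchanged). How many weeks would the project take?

Before: longest chain J→S→T = 7+7+8 = 22, finish 22.
Without S→M, M's earliest start moves from 14 to 8.
New critical path: J→S→T = 7+7+8 = 22 ⇒ 22 weeks.

22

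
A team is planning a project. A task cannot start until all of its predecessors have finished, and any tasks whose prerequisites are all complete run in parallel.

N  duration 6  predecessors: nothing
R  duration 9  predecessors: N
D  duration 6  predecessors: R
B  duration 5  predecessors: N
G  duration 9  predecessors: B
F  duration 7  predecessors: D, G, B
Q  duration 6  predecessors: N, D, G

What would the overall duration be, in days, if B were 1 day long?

28

The binding path is N→R→D→F = 6+9+6+7 = 28; finish at 28 days.
B is off the critical path — its longest chain is 27 days, giving 1 of slack.
That remains the longest chain; total 28 days.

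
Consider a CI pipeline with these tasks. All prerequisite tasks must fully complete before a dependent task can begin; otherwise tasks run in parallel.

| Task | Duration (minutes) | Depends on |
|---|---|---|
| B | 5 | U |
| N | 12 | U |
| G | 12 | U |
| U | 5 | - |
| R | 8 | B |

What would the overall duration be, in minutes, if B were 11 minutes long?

24

Critical path before the change: U→B→R = 5+5+8 = 18 giving 18 minutes.
Since B is critical, the +6 change carries straight to that chain (now 24 minutes).
The critical path is still U→B→R; finish is now 24 minutes.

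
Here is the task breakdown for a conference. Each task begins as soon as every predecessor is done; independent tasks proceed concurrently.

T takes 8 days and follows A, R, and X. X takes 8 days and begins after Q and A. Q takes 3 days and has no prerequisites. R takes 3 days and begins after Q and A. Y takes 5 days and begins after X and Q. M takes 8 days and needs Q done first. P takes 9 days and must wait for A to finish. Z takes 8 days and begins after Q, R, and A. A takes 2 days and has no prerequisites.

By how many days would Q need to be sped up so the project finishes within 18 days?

1

Current finish: 19 days; target: 18.
Q is on every critical path, so each day cut from Q cuts the finish by one (this holds down to a finish of 18).
Need 19 − 18 = 1 day off Q → Q becomes 2 days, finish becomes 18.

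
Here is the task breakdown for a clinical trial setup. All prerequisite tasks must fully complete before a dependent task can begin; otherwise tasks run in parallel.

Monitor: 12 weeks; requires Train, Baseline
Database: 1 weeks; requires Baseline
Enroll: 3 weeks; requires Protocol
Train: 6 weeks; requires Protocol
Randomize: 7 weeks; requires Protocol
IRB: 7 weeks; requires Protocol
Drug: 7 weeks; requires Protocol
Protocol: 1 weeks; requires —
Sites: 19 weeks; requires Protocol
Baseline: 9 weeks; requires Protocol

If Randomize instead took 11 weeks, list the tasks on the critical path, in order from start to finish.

Protocol, Baseline, Monitor

As given, the longest chain is Protocol→Baseline→Monitor = 1+9+12 = 22, so the finish is 22 weeks.
The longest path through Randomize is only 8 weeks, so Randomize has float 14.
The critical path is still Protocol→Baseline→Monitor; finish is now 22 weeks.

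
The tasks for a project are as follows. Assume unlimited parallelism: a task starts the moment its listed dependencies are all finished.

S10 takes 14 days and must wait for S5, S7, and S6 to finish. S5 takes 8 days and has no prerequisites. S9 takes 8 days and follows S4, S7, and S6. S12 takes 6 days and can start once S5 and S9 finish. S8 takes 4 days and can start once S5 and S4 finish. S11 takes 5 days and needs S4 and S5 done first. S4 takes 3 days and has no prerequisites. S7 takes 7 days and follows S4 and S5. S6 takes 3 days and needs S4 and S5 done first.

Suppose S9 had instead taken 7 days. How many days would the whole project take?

29

The binding path is S5→S7→S9→S12 = 8+7+8+6 = 29; finish at 29 days.
S9 is on the critical path; changing it to 7 makes that path 28 days.
The binding chain switches to S5→S7→S10 = 8+7+14 = 29; finish 29 days.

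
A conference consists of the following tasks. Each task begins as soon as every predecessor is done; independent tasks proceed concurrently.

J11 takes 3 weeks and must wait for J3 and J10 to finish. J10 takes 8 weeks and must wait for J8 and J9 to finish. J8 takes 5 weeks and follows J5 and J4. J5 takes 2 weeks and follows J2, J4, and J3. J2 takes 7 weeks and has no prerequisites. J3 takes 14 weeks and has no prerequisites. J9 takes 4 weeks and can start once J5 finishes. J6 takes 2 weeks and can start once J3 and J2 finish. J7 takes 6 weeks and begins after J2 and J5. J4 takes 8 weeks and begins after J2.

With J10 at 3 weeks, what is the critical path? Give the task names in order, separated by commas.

J2, J4, J5, J8, J10, J11

The binding path is J2→J4→J5→J8→J10→J11 = 7+8+2+5+8+3 = 33; finish at 33 weeks.
J10 lies on that path, so at 3 weeks the path becomes 28 weeks.
That remains the longest chain; total 28 weeks.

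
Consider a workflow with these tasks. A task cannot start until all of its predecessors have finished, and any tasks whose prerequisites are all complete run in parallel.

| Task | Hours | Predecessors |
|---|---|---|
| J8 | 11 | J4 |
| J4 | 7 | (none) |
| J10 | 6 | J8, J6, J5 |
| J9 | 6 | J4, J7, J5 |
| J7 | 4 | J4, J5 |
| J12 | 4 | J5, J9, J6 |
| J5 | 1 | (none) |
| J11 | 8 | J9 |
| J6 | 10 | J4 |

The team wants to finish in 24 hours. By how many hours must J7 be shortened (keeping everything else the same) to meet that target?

Current finish: 25 hours; target: 24.
J7 is on every critical path, so each hour cut from J7 cuts the finish by one (this holds down to a finish of 24).
Need 25 − 24 = 1 hour off J7 → J7 becomes 3 hours, finish becomes 24.

1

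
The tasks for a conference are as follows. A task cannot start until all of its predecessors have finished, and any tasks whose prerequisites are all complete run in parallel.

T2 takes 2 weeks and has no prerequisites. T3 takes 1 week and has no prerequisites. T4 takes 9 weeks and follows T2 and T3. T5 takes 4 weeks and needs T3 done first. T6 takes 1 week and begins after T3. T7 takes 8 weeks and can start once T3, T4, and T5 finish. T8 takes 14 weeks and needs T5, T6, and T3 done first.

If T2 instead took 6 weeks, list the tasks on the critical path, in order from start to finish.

T2, T4, T7

Critical path before the change: T2→T4→T7 = 2+9+8 = 19 giving 19 weeks.
Since T2 is critical, the +4 change carries straight to that chain (now 23 weeks).
No other chain overtakes it, so the finish is 23 weeks.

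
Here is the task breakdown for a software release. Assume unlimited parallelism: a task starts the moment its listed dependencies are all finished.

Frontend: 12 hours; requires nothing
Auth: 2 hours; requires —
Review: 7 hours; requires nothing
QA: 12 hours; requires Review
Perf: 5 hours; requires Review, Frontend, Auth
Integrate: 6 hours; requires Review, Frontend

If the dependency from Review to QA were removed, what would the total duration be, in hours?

18

With the dependency in place, Review→QA = 7+12 = 19 sets the finish at 19 hours.
Without Review→QA, QA's earliest start moves from 7 to 0.
New critical path: Frontend→Integrate = 12+6 = 18 ⇒ 18 hours.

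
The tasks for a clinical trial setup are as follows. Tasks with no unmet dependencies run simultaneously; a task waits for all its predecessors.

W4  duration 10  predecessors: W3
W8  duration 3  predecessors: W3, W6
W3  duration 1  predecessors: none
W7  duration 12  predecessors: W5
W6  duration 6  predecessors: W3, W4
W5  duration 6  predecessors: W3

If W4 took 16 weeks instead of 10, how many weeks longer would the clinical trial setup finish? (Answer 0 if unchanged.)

6

The binding path is W3→W4→W6→W8 = 1+10+6+3 = 20; finish at 20 weeks.
W4 is on the critical path; changing it to 16 makes that path 26 weeks.
That remains the longest chain; total 26 weeks.
Change in finish: 26 − 20 = +6 weeks.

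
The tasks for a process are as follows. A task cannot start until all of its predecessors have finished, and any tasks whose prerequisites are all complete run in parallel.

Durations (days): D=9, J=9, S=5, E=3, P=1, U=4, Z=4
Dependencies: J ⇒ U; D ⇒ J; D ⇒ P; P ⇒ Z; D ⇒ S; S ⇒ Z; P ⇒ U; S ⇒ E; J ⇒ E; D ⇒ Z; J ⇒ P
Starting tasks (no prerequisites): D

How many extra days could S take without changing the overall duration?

D→J→P→U = 9+9+1+4 = 23 sets the makespan at 23 days.
S finishes as early as 14 and must finish by 19.
Slack of S = 14 − 9 = 5 days.

5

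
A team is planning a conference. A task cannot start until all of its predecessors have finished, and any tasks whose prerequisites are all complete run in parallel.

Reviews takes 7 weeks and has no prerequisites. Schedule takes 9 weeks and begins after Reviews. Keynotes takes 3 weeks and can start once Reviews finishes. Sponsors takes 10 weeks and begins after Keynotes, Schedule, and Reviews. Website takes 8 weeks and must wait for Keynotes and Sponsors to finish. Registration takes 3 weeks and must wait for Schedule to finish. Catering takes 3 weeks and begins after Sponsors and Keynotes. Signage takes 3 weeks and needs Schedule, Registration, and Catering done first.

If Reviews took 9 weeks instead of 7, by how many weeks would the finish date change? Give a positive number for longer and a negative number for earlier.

2

As given, the longest chain is Reviews→Schedule→Sponsors→Website = 7+9+10+8 = 34, so the finish is 34 weeks.
Reviews is on the critical path; changing it to 9 makes that path 36 weeks.
The critical path is still Reviews→Schedule→Sponsors→Website; finish is now 36 weeks.
Change in finish: 36 − 34 = +2 weeks.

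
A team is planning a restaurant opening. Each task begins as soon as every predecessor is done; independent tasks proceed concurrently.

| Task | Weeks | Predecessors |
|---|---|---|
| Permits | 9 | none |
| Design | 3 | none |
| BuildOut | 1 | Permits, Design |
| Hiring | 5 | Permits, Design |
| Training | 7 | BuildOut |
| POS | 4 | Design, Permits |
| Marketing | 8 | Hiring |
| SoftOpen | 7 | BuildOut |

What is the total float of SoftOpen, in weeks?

The longest chain is Permits→Hiring→Marketing = 9+5+8 = 22; overall finish 22 weeks.
The longest chain containing SoftOpen totals 17 weeks.
Slack of SoftOpen = 15 − 10 = 5 weeks.

5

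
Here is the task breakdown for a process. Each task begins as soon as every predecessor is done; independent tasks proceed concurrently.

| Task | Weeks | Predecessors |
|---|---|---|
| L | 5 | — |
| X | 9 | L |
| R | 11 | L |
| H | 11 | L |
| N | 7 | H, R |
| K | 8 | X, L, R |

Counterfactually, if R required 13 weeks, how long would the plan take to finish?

Actual critical path: L→R→K = 5+11+8 = 24 ⇒ 24 weeks.
R lies on that path, so at 13 weeks the path becomes 26 weeks.
That remains the longest chain; total 26 weeks.

26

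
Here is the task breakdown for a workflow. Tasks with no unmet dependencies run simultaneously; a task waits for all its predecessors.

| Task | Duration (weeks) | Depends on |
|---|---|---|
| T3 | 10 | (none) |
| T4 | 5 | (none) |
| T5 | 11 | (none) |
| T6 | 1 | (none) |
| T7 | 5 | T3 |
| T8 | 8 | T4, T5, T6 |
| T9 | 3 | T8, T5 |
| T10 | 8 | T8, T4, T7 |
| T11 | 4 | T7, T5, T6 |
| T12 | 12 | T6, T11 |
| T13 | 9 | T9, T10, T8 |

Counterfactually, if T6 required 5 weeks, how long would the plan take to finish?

The binding path is T5→T8→T10→T13 = 11+8+8+9 = 36; finish at 36 weeks.
The longest path through T6 is only 26 weeks, so T6 has float 10.
The critical path is still T5→T8→T10→T13; finish is now 36 weeks.

36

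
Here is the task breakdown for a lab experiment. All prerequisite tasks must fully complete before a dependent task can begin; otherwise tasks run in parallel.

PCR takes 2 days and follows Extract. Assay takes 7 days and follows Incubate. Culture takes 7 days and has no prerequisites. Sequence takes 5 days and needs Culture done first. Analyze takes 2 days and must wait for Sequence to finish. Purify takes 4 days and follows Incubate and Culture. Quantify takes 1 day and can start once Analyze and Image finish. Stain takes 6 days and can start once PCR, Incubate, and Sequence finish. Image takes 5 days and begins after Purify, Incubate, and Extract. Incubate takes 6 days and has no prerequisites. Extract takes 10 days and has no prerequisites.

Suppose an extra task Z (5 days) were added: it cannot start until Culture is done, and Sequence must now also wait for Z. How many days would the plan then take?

23

Originally the plan takes 18 days.
With Z inserted, Sequence now waits for max(Culture, Z).
New critical path: Culture→Z→Sequence→Stain = 7+5+5+6 = 23 ⇒ 23 days.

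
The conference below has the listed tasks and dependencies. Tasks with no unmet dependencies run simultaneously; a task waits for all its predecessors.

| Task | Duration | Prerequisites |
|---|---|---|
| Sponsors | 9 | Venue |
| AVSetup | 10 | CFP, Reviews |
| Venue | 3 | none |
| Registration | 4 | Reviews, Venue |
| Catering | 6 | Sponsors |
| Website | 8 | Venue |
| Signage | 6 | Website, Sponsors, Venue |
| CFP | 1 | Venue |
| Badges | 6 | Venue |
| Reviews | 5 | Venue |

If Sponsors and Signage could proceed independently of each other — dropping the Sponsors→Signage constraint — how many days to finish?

18

Before: longest chain Venue→Reviews→AVSetup = 3+5+10 = 18, finish 18.
Without Sponsors→Signage, Signage's earliest start moves from 12 to 11.
New critical path: Venue→Reviews→AVSetup = 3+5+10 = 18 ⇒ 18 days.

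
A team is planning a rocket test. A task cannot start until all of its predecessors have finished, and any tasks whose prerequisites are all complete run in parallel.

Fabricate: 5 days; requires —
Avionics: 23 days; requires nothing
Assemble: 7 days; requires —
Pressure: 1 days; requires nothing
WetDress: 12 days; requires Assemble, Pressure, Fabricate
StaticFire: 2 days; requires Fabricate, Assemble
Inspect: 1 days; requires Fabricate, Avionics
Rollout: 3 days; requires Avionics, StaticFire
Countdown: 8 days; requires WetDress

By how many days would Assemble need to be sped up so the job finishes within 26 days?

1

Current finish: 27 days; target: 26.
Assemble is on every critical path, so each day cut from Assemble cuts the finish by one (this holds down to a finish of 26).
Need 27 − 26 = 1 day off Assemble → Assemble becomes 6 days, finish becomes 26.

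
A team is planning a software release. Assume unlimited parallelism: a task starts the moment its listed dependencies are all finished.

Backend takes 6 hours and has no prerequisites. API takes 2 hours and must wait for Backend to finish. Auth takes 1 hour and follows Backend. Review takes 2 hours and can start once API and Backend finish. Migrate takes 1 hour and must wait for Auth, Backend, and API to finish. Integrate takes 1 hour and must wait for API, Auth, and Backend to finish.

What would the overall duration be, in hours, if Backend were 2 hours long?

Baseline: Backend→API→Review = 6+2+2 = 10 → 10 hours.
Since Backend is critical, the -4 change carries straight to that chain (now 6 hours).
No other chain overtakes it, so the finish is 6 hours.

6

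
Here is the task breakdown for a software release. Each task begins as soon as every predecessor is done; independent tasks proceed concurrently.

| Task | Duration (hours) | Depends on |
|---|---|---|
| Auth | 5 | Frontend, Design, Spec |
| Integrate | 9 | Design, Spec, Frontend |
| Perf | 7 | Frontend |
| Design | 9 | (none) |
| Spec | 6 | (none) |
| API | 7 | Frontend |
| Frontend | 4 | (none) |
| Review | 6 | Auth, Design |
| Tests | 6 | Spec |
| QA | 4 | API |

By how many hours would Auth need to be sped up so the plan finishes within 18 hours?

2

Current finish: 20 hours; target: 18.
Auth is on every critical path, so each hour cut from Auth cuts the finish by one (this holds down to a finish of 18).
Need 20 − 18 = 2 hours off Auth → Auth becomes 3 hours, finish becomes 18.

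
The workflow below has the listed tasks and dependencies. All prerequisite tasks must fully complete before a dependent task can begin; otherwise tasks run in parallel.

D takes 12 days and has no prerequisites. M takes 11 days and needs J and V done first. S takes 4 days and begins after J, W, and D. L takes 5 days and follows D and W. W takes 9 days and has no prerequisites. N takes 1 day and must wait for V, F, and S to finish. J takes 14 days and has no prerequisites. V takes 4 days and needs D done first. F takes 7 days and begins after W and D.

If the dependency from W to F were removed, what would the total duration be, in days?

With the dependency in place, D→V→M = 12+4+11 = 27 sets the finish at 27 days.
Dropping W→F doesn't change F's earliest start (12); another predecessor still binds.
After: D→V→M = 12+4+11 = 27 → 27 days.

27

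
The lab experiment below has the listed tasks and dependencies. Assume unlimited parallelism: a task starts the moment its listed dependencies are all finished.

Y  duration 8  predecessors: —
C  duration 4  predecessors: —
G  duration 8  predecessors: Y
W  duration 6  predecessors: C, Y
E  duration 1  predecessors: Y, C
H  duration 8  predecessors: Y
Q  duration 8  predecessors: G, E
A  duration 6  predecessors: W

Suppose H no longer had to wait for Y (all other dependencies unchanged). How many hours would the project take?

24

With the dependency in place, Y→G→Q = 8+8+8 = 24 sets the finish at 24 hours.
Without Y→H, H's earliest start moves from 8 to 0.
The longest chain is now Y→G→Q = 8+8+8 = 24, so the project takes 24 hours.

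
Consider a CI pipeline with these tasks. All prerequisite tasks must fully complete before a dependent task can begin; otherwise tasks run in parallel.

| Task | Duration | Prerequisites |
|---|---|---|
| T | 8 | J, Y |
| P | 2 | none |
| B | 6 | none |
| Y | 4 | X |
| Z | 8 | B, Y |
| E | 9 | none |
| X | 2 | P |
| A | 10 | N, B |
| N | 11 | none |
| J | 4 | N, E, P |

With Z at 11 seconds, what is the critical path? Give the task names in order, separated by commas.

N, J, T

Baseline: N→J→T = 11+4+8 = 23 → 23 seconds.
The longest path through Z is only 16 seconds, so Z has float 7.
No other chain overtakes it, so the finish is 23 seconds.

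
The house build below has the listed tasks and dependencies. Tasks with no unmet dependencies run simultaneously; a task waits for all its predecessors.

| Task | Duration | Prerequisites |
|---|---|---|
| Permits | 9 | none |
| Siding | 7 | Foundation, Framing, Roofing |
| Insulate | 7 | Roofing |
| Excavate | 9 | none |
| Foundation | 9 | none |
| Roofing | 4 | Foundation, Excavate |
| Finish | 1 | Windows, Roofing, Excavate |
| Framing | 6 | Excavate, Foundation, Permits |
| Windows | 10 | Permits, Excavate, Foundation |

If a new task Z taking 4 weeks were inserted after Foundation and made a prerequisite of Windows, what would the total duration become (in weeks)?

Originally the project takes 22 weeks.
With Z inserted, Windows now waits for max(Permits, Excavate, Foundation, Z).
New critical path: Foundation→Z→Windows→Finish = 9+4+10+1 = 24 ⇒ 24 weeks.

24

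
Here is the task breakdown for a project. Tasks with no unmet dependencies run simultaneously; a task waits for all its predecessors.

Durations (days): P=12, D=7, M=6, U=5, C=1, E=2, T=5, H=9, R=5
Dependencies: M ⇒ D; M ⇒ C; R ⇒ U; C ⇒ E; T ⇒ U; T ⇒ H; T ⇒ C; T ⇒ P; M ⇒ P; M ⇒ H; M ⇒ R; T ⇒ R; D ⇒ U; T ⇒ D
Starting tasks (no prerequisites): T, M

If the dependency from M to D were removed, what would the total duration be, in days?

With the dependency in place, M→D→U = 6+7+5 = 18 sets the finish at 18 days.
Without M→D, D's earliest start moves from 6 to 5.
The longest chain is now M→P = 6+12 = 18, so the project takes 18 days.

18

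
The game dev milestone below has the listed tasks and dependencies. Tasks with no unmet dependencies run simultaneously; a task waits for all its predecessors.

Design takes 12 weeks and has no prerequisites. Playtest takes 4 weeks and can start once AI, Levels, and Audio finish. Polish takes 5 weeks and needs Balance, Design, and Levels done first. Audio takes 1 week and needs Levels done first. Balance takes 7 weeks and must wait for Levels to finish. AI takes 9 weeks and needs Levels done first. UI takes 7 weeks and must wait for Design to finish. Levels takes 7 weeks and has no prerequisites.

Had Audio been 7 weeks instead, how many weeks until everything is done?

The binding path is Levels→AI→Playtest = 7+9+4 = 20; finish at 20 weeks.
The longest path through Audio is only 12 weeks, so Audio has float 8.
That remains the longest chain; total 20 weeks.

20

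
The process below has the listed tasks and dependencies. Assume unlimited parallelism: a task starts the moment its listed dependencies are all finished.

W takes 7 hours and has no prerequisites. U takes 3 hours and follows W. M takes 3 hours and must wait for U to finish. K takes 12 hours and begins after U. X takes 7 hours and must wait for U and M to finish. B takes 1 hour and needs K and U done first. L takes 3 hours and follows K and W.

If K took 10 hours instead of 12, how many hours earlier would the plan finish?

2

The binding path is W→U→K→L = 7+3+12+3 = 25; finish at 25 hours.
Since K is critical, the -2 change carries straight to that chain (now 23 hours).
No other chain overtakes it, so the finish is 23 hours.
Change in finish: 23 − 25 = -2 hours.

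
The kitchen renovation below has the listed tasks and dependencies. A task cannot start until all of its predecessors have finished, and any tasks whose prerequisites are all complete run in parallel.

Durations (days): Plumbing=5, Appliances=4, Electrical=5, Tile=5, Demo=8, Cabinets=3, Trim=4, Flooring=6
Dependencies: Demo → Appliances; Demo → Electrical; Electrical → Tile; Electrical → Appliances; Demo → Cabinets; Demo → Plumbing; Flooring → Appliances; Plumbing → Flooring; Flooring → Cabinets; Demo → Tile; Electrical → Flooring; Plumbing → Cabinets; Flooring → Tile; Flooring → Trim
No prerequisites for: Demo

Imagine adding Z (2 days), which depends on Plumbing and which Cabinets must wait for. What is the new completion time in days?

24

Originally the kitchen renovation takes 24 days.
With Z inserted, Cabinets now waits for max(Plumbing, Demo, Flooring, Z).
New critical path: Demo→Plumbing→Flooring→Tile = 8+5+6+5 = 24 ⇒ 24 days.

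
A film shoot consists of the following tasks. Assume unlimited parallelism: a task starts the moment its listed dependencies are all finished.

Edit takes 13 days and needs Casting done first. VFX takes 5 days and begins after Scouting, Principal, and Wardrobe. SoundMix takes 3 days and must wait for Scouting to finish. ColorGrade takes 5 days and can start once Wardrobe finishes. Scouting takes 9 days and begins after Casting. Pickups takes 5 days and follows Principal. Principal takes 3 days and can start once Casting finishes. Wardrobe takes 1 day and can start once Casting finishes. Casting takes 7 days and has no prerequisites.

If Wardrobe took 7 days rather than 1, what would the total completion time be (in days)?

21

As given, the longest chain is Casting→Scouting→VFX = 7+9+5 = 21, so the finish is 21 days.
The longest path through Wardrobe is only 13 days, so Wardrobe has float 8.
The critical path is still Casting→Scouting→VFX; finish is now 21 days.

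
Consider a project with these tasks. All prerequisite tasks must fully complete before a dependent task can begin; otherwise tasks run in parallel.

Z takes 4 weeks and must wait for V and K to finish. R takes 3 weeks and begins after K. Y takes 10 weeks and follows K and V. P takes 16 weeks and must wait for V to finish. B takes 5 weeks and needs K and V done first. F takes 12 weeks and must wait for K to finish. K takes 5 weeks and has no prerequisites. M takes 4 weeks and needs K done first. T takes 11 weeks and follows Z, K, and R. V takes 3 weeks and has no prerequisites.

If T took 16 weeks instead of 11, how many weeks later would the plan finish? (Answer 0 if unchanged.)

5

Baseline: K→Z→T = 5+4+11 = 20 → 20 weeks.
T lies on that path, so at 16 weeks the path becomes 25 weeks.
The critical path is still K→Z→T; finish is now 25 weeks.
Change in finish: 25 − 20 = +5 weeks.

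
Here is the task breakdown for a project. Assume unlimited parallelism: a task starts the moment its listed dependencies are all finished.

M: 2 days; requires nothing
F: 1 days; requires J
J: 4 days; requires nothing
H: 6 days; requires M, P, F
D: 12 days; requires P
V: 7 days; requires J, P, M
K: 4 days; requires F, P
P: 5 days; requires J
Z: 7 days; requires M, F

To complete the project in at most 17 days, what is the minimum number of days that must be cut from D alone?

Current finish: 21 days; target: 17.
D is on every critical path, so each day cut from D cuts the finish by one (this holds down to a finish of 16).
Need 21 − 17 = 4 days off D → D becomes 8 days, finish becomes 17.

4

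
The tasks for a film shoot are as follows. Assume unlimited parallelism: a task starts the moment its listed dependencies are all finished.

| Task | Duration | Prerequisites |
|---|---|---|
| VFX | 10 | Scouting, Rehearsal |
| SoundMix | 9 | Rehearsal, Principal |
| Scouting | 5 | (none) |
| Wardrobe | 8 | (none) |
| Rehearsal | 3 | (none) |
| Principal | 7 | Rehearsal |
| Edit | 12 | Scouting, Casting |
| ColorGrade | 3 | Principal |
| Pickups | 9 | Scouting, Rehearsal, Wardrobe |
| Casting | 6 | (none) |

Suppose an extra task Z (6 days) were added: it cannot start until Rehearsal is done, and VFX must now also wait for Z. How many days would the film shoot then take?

Originally the film shoot takes 19 days.
With Z inserted, VFX now waits for max(Scouting, Rehearsal, Z).
New critical path: Rehearsal→Z→VFX = 3+6+10 = 19 ⇒ 19 days.

19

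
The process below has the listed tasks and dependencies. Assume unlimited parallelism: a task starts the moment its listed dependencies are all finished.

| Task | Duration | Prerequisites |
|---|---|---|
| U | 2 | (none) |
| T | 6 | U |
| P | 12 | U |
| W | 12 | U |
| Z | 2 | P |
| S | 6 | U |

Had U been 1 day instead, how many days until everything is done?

15

The binding path is U→P→Z = 2+12+2 = 16; finish at 16 days.
U lies on that path, so at 1 day the path becomes 15 days.
The critical path is still U→P→Z; finish is now 15 days.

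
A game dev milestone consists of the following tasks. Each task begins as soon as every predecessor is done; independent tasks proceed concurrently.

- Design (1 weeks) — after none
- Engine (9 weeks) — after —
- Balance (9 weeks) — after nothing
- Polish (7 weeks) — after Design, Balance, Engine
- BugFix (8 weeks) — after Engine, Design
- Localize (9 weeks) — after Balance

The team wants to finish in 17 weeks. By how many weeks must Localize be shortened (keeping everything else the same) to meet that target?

Current finish: 18 weeks; target: 17.
Localize is on every critical path, so each week cut from Localize cuts the finish by one (this holds down to a finish of 17).
Need 18 − 17 = 1 week off Localize → Localize becomes 8 weeks, finish becomes 17.

1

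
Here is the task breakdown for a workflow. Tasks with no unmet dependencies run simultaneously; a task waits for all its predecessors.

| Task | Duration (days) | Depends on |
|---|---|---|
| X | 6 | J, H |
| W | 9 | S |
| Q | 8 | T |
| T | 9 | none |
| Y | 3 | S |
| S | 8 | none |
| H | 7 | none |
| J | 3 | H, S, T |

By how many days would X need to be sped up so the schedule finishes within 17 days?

1

Current finish: 18 days; target: 17.
X is on every critical path, so each day cut from X cuts the finish by one (this holds down to a finish of 17).
Need 18 − 17 = 1 day off X → X becomes 5 days, finish becomes 17.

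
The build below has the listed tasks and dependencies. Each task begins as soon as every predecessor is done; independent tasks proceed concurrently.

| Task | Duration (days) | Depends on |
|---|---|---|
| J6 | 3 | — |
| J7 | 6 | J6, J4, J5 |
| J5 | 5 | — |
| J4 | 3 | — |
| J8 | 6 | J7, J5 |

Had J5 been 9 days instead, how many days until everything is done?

21

Actual critical path: J5→J7→J8 = 5+6+6 = 17 ⇒ 17 days.
J5 lies on that path, so at 9 days the path becomes 21 days.
That remains the longest chain; total 21 days.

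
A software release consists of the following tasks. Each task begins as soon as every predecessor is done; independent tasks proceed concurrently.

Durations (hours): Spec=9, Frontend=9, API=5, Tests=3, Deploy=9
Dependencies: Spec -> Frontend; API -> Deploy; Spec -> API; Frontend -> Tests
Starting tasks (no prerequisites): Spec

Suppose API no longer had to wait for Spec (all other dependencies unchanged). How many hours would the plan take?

With the dependency in place, Spec→API→Deploy = 9+5+9 = 23 sets the finish at 23 hours.
Without Spec→API, API's earliest start moves from 9 to 0.
After: Spec→Frontend→Tests = 9+9+3 = 21 → 21 hours.

21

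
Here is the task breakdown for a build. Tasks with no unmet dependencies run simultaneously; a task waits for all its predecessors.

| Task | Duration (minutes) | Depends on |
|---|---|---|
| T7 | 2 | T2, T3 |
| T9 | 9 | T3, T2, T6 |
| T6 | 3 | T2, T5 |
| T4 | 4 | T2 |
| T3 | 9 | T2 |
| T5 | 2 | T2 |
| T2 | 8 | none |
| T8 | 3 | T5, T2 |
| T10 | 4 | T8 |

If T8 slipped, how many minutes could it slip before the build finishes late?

9

Critical path: T2→T3→T9 = 8+9+9 = 26, so the finish is 26 minutes.
Longest path through T8: 17 minutes (earliest finish 13, latest finish 22).
Slack of T8 = 19 − 10 = 9 minutes.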